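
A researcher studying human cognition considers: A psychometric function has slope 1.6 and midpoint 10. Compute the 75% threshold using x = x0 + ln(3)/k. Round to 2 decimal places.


At P = 0.75: 0.75 = 1/(1 + e^(-k*(x-x0)))
Solving: e^(-k*(x-x0)) = 1/3
x = x0 + ln(3)/k
ln(3) = 1.0986
x = 10 + 1.0986/1.6
= 10 + 0.6866
= 10.69


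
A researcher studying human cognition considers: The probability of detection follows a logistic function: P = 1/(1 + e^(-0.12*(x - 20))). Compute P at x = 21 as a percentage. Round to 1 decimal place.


P(x) = 1/(1 + e^(-0.12*(21 - 20)))
Exponent = -0.12 * 1 = -0.12
e^(-0.12) = 0.88692
P = 1/(1 + 0.88692) = 0.529964
Percentage = 53.0


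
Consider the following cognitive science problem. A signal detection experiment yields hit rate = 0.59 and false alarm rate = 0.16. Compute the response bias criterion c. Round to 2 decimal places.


c = -0.5 * (z(HR) + z(FAR))
z(0.59) = 0.2275
z(0.16) = -0.9945
c = -0.5 * (0.2275 + -0.9945)
= -0.5 * -0.767
= 0.38


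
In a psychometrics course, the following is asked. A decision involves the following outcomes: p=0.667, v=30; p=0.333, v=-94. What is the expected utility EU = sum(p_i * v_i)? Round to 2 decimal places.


EU = sum(p_i * v_i)
0.667 * 30 = 20.01
0.333 * -94 = -31.302
EU = 20.01 + -31.302
= -11.29


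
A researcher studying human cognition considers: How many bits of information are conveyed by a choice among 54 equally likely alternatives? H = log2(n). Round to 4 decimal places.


H = log2(n)
H = log2(54)
= 5.7549


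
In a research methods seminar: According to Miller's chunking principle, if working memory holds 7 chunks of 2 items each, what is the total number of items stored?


Total items = chunks * items_per_chunk
= 7 * 2
= 14


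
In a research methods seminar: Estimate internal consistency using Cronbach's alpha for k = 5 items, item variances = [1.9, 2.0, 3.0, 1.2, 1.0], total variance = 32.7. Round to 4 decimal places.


alpha = (k/(k-1)) * (1 - sum(s_i^2)/s_total^2)
sum(item variances) = 9.1
k/(k-1) = 5/4 = 1.25
1 - 9.1/32.7 = 1 - 0.278287 = 0.721713
alpha = 1.25 * 0.721713
= 0.9021


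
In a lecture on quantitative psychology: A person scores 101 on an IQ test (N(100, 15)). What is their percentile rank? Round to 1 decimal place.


z = (IQ - mean) / SD
z = (101 - 100) / 15 = 0.0667
Percentile = Phi(0.0667) * 100
Phi(0.0667) = 0.52659
= 52.7


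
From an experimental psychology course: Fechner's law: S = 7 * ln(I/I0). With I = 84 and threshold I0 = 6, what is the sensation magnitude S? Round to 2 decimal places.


S = 7 * ln(84/6)
I/I0 = 14.0
ln(14.0) = 2.6391
S = 7 * 2.6391
= 18.47


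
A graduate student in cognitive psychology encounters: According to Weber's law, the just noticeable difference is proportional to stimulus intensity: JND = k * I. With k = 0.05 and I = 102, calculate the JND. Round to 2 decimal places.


JND = k * I
JND = 0.05 * 102
= 5.10


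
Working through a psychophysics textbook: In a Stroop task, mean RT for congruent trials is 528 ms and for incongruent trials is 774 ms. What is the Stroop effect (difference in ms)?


Stroop effect = RT(incongruent) - RT(congruent)
= 774 - 528
= 246 ms


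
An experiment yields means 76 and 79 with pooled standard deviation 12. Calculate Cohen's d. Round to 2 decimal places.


Cohen's d = (M1 - M2) / S_pooled
= (76 - 79) / 12
= -3 / 12
= -0.25


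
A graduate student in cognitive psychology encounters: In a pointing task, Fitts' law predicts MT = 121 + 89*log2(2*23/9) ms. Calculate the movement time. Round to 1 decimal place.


MT = 121 + 89 * log2(2*23/9)
2D/W = 5.111111
log2(5.111111) = 2.3536
MT = 121 + 89 * 2.3536
= 330.5 ms


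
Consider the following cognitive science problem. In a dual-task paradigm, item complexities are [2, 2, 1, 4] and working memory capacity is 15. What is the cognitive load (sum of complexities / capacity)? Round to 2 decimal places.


Total complexity = 2 + 2 + 1 + 4 = 9
Load = total / capacity = 9 / 15
= 0.60


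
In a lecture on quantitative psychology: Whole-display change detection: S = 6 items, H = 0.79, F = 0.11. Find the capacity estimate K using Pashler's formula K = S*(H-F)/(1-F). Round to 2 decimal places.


K = S * (H - F) / (1 - F)
H - F = 0.68
1 - F = 0.89
K = 6 * 0.68 / 0.89
= 4.58


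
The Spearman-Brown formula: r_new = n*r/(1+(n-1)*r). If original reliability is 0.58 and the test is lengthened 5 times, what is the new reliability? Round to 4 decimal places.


r_new = n*r / (1 + (n-1)*r)
Numerator = 5 * 0.58 = 2.9
Denominator = 1 + 4 * 0.58 = 3.32
r_new = 2.9 / 3.32
= 0.8735


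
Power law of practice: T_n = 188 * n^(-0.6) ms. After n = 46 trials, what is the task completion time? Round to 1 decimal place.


T_n = 188 * 46^(-0.6)
46^(-0.6) = 0.100541
T_n = 188 * 0.100541
= 18.9 ms


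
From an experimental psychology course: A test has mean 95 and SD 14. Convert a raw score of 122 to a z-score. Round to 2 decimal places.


z = (X - mu) / sigma
= (122 - 95) / 14
= 27 / 14
= 1.93


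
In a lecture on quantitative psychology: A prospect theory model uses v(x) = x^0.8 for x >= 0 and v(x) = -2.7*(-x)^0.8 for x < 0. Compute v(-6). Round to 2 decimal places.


Since x = -6 < 0, use v(x) = -lambda*(-x)^alpha
(-x) = 6
6^0.8 = 4.193
v(-6) = -2.7 * 4.193
= -11.32


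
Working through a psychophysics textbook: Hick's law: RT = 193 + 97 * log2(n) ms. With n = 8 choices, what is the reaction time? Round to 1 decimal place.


RT = 193 + 97 * log2(8)
log2(8) = 3.0
RT = 193 + 97 * 3.0
= 193 + 291.0
= 484.0 ms


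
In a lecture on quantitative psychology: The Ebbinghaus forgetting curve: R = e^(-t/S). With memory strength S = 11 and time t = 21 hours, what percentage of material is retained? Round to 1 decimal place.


R = e^(-t/S)
-t/S = -21/11 = -1.909091
R = e^(-1.909091) = 0.148215
Percentage = 0.148215 * 100
= 14.8


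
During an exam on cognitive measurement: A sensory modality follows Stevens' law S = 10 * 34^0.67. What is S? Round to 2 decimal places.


S = 10 * 34^0.67
34^0.67 = 10.6192
S = 10 * 10.6192
= 106.19


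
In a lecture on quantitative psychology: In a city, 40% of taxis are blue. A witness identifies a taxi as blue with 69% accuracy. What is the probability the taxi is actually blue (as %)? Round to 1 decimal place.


P(blue | says blue) = P(says blue | blue)*P(blue) / [P(says blue | blue)*P(blue) + P(says blue | not blue)*P(not blue)]
Numerator = 0.69 * 0.4 = 0.276
False identification = 0.31 * 0.6 = 0.186
P = 0.276 / (0.276 + 0.186)
= 0.276 / 0.462
As percentage = 59.7


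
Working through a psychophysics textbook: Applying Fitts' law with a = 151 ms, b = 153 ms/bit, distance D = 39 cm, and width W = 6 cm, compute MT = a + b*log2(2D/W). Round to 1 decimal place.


MT = 151 + 153 * log2(2*39/6)
2D/W = 13.0
log2(13.0) = 3.7004
MT = 151 + 153 * 3.7004
= 717.2 ms


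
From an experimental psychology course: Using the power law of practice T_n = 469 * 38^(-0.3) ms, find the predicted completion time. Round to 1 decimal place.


T_n = 469 * 38^(-0.3)
38^(-0.3) = 0.335788
T_n = 469 * 0.335788
= 157.5 ms


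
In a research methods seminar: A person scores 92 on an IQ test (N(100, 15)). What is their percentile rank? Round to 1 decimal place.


z = (IQ - mean) / SD
z = (92 - 100) / 15 = -0.5333
Percentile = Phi(-0.5333) * 100
Phi(-0.5333) = 0.296913
= 29.7


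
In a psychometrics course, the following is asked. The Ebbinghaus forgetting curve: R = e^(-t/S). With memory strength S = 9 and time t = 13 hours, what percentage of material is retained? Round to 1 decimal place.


R = e^(-t/S)
-t/S = -13/9 = -1.444444
R = e^(-1.444444) = 0.235877
Percentage = 0.235877 * 100
= 23.6


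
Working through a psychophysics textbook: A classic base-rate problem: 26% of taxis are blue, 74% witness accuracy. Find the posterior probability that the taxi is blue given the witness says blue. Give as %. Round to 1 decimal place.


P(blue | says blue) = P(says blue | blue)*P(blue) / [P(says blue | blue)*P(blue) + P(says blue | not blue)*P(not blue)]
Numerator = 0.74 * 0.26 = 0.1924
False identification = 0.26 * 0.74 = 0.1924
P = 0.1924 / (0.1924 + 0.1924)
= 0.1924 / 0.3848
As percentage = 50.0


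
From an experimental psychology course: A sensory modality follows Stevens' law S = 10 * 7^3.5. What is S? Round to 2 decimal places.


S = 10 * 7^3.5
7^3.5 = 907.4927
S = 10 * 907.4927
= 9074.93


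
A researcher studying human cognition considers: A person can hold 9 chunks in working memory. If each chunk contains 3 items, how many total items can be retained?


Total items = chunks * items_per_chunk
= 9 * 3
= 27


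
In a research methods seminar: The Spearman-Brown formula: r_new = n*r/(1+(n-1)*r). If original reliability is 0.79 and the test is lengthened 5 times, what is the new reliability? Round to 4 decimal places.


r_new = n*r / (1 + (n-1)*r)
Numerator = 5 * 0.79 = 3.95
Denominator = 1 + 4 * 0.79 = 4.16
r_new = 3.95 / 4.16
= 0.9495


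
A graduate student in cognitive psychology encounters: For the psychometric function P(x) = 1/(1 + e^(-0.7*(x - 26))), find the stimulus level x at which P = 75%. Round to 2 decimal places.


At P = 0.75: 0.75 = 1/(1 + e^(-k*(x-x0)))
Solving: e^(-k*(x-x0)) = 1/3
x = x0 + ln(3)/k
ln(3) = 1.0986
x = 26 + 1.0986/0.7
= 26 + 1.5694
= 27.57


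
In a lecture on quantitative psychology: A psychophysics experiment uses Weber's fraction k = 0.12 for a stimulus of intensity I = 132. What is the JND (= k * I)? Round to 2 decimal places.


JND = k * I
JND = 0.12 * 132
= 15.84


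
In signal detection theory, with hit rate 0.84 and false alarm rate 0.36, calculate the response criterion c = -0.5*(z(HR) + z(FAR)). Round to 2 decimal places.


c = -0.5 * (z(HR) + z(FAR))
z(0.84) = 0.9945
z(0.36) = -0.3585
c = -0.5 * (0.9945 + -0.3585)
= -0.5 * 0.636
= -0.32


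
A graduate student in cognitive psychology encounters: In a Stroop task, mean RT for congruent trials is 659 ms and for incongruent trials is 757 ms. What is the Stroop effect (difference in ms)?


Stroop effect = RT(incongruent) - RT(congruent)
= 757 - 659
= 98 ms


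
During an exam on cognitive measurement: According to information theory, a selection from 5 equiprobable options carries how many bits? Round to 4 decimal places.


H = log2(n)
H = log2(5)
= 2.3219


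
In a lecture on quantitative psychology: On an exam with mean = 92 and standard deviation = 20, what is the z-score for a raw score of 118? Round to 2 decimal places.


z = (X - mu) / sigma
= (118 - 92) / 20
= 26 / 20
= 1.30


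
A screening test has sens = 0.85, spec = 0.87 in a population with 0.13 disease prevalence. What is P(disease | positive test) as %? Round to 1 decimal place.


PPV = (sens * prev) / (sens * prev + (1-spec) * (1-prev))
Numerator = 0.85 * 0.13 = 0.1105
P(positive and no disease) = (1 - spec) * (1 - prev) = (1 - 0.87) * (1 - 0.13) = 0.1131
Denominator = 0.1105 + 0.1131 = 0.2236
PPV = 0.1105 / 0.2236 = 0.494186
As percentage = 49.4


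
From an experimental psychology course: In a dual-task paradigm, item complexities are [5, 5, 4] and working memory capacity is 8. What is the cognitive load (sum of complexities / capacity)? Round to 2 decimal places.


Total complexity = 5 + 5 + 4 = 14
Load = total / capacity = 14 / 8
= 1.75


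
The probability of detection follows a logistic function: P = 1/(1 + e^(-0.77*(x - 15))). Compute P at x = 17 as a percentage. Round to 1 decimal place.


P(x) = 1/(1 + e^(-0.77*(17 - 15)))
Exponent = -0.77 * 2 = -1.54
e^(-1.54) = 0.214381
P = 1/(1 + 0.214381) = 0.823465
Percentage = 82.3


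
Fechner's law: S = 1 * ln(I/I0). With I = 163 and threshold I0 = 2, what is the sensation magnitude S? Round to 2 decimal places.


S = 1 * ln(163/2)
I/I0 = 81.5
ln(81.5) = 4.4006
S = 1 * 4.4006
= 4.40


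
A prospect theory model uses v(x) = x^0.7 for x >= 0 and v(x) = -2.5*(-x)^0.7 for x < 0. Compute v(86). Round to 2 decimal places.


Since x = 86 >= 0, use v(x) = x^0.7
86^0.7 = 22.6021
v(86) = 22.60


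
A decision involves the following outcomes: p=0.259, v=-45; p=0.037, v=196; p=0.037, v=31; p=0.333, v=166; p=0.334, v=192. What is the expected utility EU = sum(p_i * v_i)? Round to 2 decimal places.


EU = sum(p_i * v_i)
0.259 * -45 = -11.655
0.037 * 196 = 7.252
0.037 * 31 = 1.147
0.333 * 166 = 55.278
0.334 * 192 = 64.128
EU = -11.655 + 7.252 + 1.147 + 55.278 + 64.128
= 116.15


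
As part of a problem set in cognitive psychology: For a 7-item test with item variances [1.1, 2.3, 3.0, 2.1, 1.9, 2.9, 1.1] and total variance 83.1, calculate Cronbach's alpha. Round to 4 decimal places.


alpha = (k/(k-1)) * (1 - sum(s_i^2)/s_total^2)
sum(item variances) = 14.4
k/(k-1) = 7/6 = 1.166667
1 - 14.4/83.1 = 1 - 0.173285 = 0.826715
alpha = 1.166667 * 0.826715
= 0.9645


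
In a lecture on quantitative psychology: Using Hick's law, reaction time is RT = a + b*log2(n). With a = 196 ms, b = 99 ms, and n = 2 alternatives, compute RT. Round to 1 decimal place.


RT = 196 + 99 * log2(2)
log2(2) = 1.0
RT = 196 + 99 * 1.0
= 196 + 99.0
= 295.0 ms


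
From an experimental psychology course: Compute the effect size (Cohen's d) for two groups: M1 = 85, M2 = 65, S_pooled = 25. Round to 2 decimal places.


Cohen's d = (M1 - M2) / S_pooled
= (85 - 65) / 25
= 20 / 25
= 0.80


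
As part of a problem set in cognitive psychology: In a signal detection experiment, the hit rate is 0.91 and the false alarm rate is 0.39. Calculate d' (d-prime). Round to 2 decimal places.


d' = z(HR) - z(FAR)
z(0.91) = 1.3408
z(0.39) = -0.2793
d' = 1.3408 - -0.2793
= 1.62


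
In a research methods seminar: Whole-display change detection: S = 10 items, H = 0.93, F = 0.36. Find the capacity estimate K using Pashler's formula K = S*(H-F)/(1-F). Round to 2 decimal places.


K = S * (H - F) / (1 - F)
H - F = 0.57
1 - F = 0.64
K = 10 * 0.57 / 0.64
= 8.91


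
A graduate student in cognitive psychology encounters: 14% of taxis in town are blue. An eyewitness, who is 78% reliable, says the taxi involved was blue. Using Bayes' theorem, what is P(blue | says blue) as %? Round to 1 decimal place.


P(blue | says blue) = P(says blue | blue)*P(blue) / [P(says blue | blue)*P(blue) + P(says blue | not blue)*P(not blue)]
Numerator = 0.78 * 0.14 = 0.1092
False identification = 0.22 * 0.86 = 0.1892
P = 0.1092 / (0.1092 + 0.1892)
= 0.1092 / 0.2984
As percentage = 36.6


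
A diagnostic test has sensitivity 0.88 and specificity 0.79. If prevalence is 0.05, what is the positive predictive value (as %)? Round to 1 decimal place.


PPV = (sens * prev) / (sens * prev + (1-spec) * (1-prev))
Numerator = 0.88 * 0.05 = 0.044
P(positive and no disease) = (1 - spec) * (1 - prev) = (1 - 0.79) * (1 - 0.05) = 0.1995
Denominator = 0.044 + 0.1995 = 0.2435
PPV = 0.044 / 0.2435 = 0.180698
As percentage = 18.1


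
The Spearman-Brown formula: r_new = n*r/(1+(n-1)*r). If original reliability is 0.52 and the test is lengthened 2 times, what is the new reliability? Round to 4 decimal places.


r_new = n*r / (1 + (n-1)*r)
Numerator = 2 * 0.52 = 1.04
Denominator = 1 + 1 * 0.52 = 1.52
r_new = 1.04 / 1.52
= 0.6842


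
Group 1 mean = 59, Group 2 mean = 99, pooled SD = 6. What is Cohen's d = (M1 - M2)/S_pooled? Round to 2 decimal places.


Cohen's d = (M1 - M2) / S_pooled
= (59 - 99) / 6
= -40 / 6
= -6.67


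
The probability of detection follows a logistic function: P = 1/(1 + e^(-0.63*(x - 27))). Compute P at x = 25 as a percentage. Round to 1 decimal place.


P(x) = 1/(1 + e^(-0.63*(25 - 27)))
Exponent = -0.63 * -2 = 1.26
e^(1.26) = 3.525421
P = 1/(1 + 3.525421) = 0.220974
Percentage = 22.1


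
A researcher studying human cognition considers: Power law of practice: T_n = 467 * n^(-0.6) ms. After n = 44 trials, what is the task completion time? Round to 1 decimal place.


T_n = 467 * 44^(-0.6)
44^(-0.6) = 0.103259
T_n = 467 * 0.103259
= 48.2 ms


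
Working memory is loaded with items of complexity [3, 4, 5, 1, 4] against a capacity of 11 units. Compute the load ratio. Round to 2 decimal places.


Total complexity = 3 + 4 + 5 + 1 + 4 = 17
Load = total / capacity = 17 / 11
= 1.55


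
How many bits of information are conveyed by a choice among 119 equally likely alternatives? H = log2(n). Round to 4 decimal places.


H = log2(n)
H = log2(119)
= 6.8948


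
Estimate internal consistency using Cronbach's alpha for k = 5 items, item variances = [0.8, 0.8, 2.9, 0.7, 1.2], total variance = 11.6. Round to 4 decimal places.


alpha = (k/(k-1)) * (1 - sum(s_i^2)/s_total^2)
sum(item variances) = 6.4
k/(k-1) = 5/4 = 1.25
1 - 6.4/11.6 = 1 - 0.551724 = 0.448276
alpha = 1.25 * 0.448276
= 0.5603


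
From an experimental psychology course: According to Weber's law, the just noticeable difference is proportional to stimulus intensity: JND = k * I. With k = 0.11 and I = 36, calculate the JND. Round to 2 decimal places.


JND = k * I
JND = 0.11 * 36
= 3.96


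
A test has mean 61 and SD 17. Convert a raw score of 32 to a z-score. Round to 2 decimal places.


z = (X - mu) / sigma
= (32 - 61) / 17
= -29 / 17
= -1.71


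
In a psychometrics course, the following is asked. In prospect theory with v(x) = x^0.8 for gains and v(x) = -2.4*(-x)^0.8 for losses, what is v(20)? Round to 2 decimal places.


Since x = 20 >= 0, use v(x) = x^0.8
20^0.8 = 10.9856
v(20) = 10.99


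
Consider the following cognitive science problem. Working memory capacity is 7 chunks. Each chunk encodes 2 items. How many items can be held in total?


Total items = chunks * items_per_chunk
= 7 * 2
= 14


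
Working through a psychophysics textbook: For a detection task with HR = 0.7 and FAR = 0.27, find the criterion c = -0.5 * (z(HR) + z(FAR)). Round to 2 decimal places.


c = -0.5 * (z(HR) + z(FAR))
z(0.7) = 0.5244
z(0.27) = -0.6128
c = -0.5 * (0.5244 + -0.6128)
= -0.5 * -0.0884
= 0.04


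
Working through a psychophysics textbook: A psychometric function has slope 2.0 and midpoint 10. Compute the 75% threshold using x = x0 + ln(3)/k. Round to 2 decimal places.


At P = 0.75: 0.75 = 1/(1 + e^(-k*(x-x0)))
Solving: e^(-k*(x-x0)) = 1/3
x = x0 + ln(3)/k
ln(3) = 1.0986
x = 10 + 1.0986/2.0
= 10 + 0.5493
= 10.55


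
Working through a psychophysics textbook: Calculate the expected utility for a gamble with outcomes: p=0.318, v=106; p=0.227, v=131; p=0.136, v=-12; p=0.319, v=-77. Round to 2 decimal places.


EU = sum(p_i * v_i)
0.318 * 106 = 33.708
0.227 * 131 = 29.737
0.136 * -12 = -1.632
0.319 * -77 = -24.563
EU = 33.708 + 29.737 + -1.632 + -24.563
= 37.25


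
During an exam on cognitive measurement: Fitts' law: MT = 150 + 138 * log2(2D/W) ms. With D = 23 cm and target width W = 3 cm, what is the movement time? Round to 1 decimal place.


MT = 150 + 138 * log2(2*23/3)
2D/W = 15.333333
log2(15.333333) = 3.9386
MT = 150 + 138 * 3.9386
= 693.5 ms


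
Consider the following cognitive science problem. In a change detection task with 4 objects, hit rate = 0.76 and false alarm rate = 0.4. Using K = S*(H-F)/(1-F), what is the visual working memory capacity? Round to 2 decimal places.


K = S * (H - F) / (1 - F)
H - F = 0.36
1 - F = 0.6
K = 4 * 0.36 / 0.6
= 2.40


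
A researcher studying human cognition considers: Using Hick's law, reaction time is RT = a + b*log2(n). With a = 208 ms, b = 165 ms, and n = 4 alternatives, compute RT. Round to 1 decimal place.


RT = 208 + 165 * log2(4)
log2(4) = 2.0
RT = 208 + 165 * 2.0
= 208 + 330.0
= 538.0 ms


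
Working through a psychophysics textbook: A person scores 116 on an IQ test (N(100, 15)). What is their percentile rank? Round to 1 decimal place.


z = (IQ - mean) / SD
z = (116 - 100) / 15 = 1.0667
Percentile = Phi(1.0667) * 100
Phi(1.0667) = 0.856946
= 85.7


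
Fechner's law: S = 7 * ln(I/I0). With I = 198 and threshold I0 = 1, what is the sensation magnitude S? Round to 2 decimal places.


S = 7 * ln(198/1)
I/I0 = 198.0
ln(198.0) = 5.2883
S = 7 * 5.2883
= 37.02


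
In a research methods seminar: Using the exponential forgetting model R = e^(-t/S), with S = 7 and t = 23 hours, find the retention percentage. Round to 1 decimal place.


R = e^(-t/S)
-t/S = -23/7 = -3.285714
R = e^(-3.285714) = 0.037414
Percentage = 0.037414 * 100
= 3.7


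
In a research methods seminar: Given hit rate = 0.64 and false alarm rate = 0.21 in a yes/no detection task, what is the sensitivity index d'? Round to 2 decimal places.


d' = z(HR) - z(FAR)
z(0.64) = 0.3585
z(0.21) = -0.8064
d' = 0.3585 - -0.8064
= 1.16


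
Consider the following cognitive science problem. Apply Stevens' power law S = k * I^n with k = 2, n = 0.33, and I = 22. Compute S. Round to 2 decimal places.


S = 2 * 22^0.33
22^0.33 = 2.7733
S = 2 * 2.7733
= 5.55


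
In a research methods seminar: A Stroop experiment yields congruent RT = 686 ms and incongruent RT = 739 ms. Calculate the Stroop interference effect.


Stroop effect = RT(incongruent) - RT(congruent)
= 739 - 686
= 53 ms


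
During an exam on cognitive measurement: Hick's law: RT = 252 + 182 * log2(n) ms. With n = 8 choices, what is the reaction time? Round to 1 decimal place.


RT = 252 + 182 * log2(8)
log2(8) = 3.0
RT = 252 + 182 * 3.0
= 252 + 546.0
= 798.0 ms


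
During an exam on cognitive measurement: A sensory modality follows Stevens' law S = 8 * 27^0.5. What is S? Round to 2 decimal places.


S = 8 * 27^0.5
27^0.5 = 5.1962
S = 8 * 5.1962
= 41.57


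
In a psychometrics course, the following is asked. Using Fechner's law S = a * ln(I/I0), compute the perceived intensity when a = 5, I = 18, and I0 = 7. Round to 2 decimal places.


S = 5 * ln(18/7)
I/I0 = 2.571429
ln(2.571429) = 0.9445
S = 5 * 0.9445
= 4.72


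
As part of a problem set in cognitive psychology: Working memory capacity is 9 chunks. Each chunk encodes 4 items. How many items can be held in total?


Total items = chunks * items_per_chunk
= 9 * 4
= 36


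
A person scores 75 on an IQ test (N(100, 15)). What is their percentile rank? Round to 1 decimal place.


z = (IQ - mean) / SD
z = (75 - 100) / 15 = -1.6667
Percentile = Phi(-1.6667) * 100
Phi(-1.6667) = 0.047787
= 4.8


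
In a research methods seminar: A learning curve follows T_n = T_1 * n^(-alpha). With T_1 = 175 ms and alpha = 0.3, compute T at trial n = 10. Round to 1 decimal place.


T_n = 175 * 10^(-0.3)
10^(-0.3) = 0.501187
T_n = 175 * 0.501187
= 87.7 ms


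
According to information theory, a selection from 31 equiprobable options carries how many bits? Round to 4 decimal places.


H = log2(n)
H = log2(31)
= 4.9542


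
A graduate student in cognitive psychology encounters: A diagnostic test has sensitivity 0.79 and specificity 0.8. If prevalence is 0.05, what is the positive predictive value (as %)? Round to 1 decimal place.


PPV = (sens * prev) / (sens * prev + (1-spec) * (1-prev))
Numerator = 0.79 * 0.05 = 0.0395
P(positive and no disease) = (1 - spec) * (1 - prev) = (1 - 0.8) * (1 - 0.05) = 0.19
Denominator = 0.0395 + 0.19 = 0.2295
PPV = 0.0395 / 0.2295 = 0.172113
As percentage = 17.2


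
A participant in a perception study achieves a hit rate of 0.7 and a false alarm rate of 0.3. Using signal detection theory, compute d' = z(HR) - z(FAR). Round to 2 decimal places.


d' = z(HR) - z(FAR)
z(0.7) = 0.5244
z(0.3) = -0.5244
d' = 0.5244 - -0.5244
= 1.05


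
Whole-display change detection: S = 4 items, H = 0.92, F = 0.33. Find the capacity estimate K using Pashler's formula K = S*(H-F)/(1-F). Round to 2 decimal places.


K = S * (H - F) / (1 - F)
H - F = 0.59
1 - F = 0.67
K = 4 * 0.59 / 0.67
= 3.52


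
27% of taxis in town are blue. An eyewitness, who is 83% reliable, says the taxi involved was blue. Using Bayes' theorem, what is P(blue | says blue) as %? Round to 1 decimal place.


P(blue | says blue) = P(says blue | blue)*P(blue) / [P(says blue | blue)*P(blue) + P(says blue | not blue)*P(not blue)]
Numerator = 0.83 * 0.27 = 0.2241
False identification = 0.17 * 0.73 = 0.1241
P = 0.2241 / (0.2241 + 0.1241)
= 0.2241 / 0.3482
As percentage = 64.4


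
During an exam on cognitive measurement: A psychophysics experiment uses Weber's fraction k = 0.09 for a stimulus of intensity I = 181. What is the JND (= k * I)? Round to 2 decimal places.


JND = k * I
JND = 0.09 * 181
= 16.29


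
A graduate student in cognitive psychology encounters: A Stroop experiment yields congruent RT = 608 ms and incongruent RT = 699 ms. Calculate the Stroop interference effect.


Stroop effect = RT(incongruent) - RT(congruent)
= 699 - 608
= 91 ms


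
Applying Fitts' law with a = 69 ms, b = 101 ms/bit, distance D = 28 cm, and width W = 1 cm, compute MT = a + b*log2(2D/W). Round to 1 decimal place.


MT = 69 + 101 * log2(2*28/1)
2D/W = 56.0
log2(56.0) = 5.8074
MT = 69 + 101 * 5.8074
= 655.5 ms


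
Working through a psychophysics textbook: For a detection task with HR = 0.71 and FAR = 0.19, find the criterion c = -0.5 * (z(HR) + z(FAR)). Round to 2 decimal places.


c = -0.5 * (z(HR) + z(FAR))
z(0.71) = 0.5534
z(0.19) = -0.8779
c = -0.5 * (0.5534 + -0.8779)
= -0.5 * -0.3245
= 0.16


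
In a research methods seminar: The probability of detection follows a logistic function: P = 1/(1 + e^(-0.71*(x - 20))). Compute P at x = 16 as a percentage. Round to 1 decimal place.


P(x) = 1/(1 + e^(-0.71*(16 - 20)))
Exponent = -0.71 * -4 = 2.84
e^(2.84) = 17.115766
P = 1/(1 + 17.115766) = 0.055201
Percentage = 5.5


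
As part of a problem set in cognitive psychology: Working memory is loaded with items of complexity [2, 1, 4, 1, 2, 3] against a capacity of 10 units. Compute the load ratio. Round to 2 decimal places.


Total complexity = 2 + 1 + 4 + 1 + 2 + 3 = 13
Load = total / capacity = 13 / 10
= 1.30


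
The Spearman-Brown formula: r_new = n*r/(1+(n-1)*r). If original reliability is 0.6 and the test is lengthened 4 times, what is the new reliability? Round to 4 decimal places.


r_new = n*r / (1 + (n-1)*r)
Numerator = 4 * 0.6 = 2.4
Denominator = 1 + 3 * 0.6 = 2.8
r_new = 2.4 / 2.8
= 0.8571


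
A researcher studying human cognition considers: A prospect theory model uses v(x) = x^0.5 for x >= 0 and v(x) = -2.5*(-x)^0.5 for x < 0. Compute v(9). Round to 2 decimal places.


Since x = 9 >= 0, use v(x) = x^0.5
9^0.5 = 3.0
v(9) = 3.00


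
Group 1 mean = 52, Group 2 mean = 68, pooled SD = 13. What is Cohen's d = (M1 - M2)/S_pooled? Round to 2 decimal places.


Cohen's d = (M1 - M2) / S_pooled
= (52 - 68) / 13
= -16 / 13
= -1.23


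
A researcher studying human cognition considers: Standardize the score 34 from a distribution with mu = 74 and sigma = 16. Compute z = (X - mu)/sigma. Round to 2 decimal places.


z = (X - mu) / sigma
= (34 - 74) / 16
= -40 / 16
= -2.50


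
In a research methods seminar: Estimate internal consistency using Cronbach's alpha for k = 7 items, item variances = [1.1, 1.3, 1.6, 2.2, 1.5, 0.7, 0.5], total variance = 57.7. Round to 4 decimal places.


alpha = (k/(k-1)) * (1 - sum(s_i^2)/s_total^2)
sum(item variances) = 8.9
k/(k-1) = 7/6 = 1.166667
1 - 8.9/57.7 = 1 - 0.154246 = 0.845754
alpha = 1.166667 * 0.845754
= 0.9867


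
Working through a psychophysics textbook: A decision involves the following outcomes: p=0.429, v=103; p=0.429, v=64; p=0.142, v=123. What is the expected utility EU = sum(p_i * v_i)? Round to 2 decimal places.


EU = sum(p_i * v_i)
0.429 * 103 = 44.187
0.429 * 64 = 27.456
0.142 * 123 = 17.466
EU = 44.187 + 27.456 + 17.466
= 89.11


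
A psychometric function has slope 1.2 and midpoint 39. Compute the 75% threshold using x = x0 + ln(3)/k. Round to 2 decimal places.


At P = 0.75: 0.75 = 1/(1 + e^(-k*(x-x0)))
Solving: e^(-k*(x-x0)) = 1/3
x = x0 + ln(3)/k
ln(3) = 1.0986
x = 39 + 1.0986/1.2
= 39 + 0.9155
= 39.92


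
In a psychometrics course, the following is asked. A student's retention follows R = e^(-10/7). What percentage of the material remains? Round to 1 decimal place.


R = e^(-t/S)
-t/S = -10/7 = -1.428571
R = e^(-1.428571) = 0.239651
Percentage = 0.239651 * 100
= 24.0


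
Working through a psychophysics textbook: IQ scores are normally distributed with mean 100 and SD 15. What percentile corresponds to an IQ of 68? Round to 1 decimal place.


z = (IQ - mean) / SD
z = (68 - 100) / 15 = -2.1333
Percentile = Phi(-2.1333) * 100
Phi(-2.1333) = 0.01645
= 1.6


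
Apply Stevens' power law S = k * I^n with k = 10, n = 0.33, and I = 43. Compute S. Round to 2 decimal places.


S = 10 * 43^0.33
43^0.33 = 3.4597
S = 10 * 3.4597
= 34.60


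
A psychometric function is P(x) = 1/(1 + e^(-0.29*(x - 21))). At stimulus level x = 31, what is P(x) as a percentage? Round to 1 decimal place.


P(x) = 1/(1 + e^(-0.29*(31 - 21)))
Exponent = -0.29 * 10 = -2.9
e^(-2.9) = 0.055023
P = 1/(1 + 0.055023) = 0.947847
Percentage = 94.8


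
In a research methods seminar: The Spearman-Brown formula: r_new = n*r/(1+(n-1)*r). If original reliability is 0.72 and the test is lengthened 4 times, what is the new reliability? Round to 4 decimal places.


r_new = n*r / (1 + (n-1)*r)
Numerator = 4 * 0.72 = 2.88
Denominator = 1 + 3 * 0.72 = 3.16
r_new = 2.88 / 3.16
= 0.9114


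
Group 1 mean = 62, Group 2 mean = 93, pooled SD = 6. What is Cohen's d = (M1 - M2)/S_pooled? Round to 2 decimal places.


Cohen's d = (M1 - M2) / S_pooled
= (62 - 93) / 6
= -31 / 6
= -5.17


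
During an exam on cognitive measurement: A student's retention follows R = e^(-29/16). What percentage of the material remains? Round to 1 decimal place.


R = e^(-t/S)
-t/S = -29/16 = -1.8125
R = e^(-1.8125) = 0.163246
Percentage = 0.163246 * 100
= 16.3


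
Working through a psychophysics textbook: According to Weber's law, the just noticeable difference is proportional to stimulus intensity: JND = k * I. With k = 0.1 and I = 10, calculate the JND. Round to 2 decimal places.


JND = k * I
JND = 0.1 * 10
= 1.00


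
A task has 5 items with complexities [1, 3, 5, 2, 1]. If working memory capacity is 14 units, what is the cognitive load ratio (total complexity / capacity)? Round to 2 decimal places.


Total complexity = 1 + 3 + 5 + 2 + 1 = 12
Load = total / capacity = 12 / 14
= 0.86


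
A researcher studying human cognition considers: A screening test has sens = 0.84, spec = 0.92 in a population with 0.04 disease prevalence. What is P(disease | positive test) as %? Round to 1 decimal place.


PPV = (sens * prev) / (sens * prev + (1-spec) * (1-prev))
Numerator = 0.84 * 0.04 = 0.0336
P(positive and no disease) = (1 - spec) * (1 - prev) = (1 - 0.92) * (1 - 0.04) = 0.0768
Denominator = 0.0336 + 0.0768 = 0.1104
PPV = 0.0336 / 0.1104 = 0.304348
As percentage = 30.4


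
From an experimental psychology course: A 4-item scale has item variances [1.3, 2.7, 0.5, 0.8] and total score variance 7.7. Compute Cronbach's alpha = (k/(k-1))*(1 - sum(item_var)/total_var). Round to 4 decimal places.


alpha = (k/(k-1)) * (1 - sum(s_i^2)/s_total^2)
sum(item variances) = 5.3
k/(k-1) = 4/3 = 1.333333
1 - 5.3/7.7 = 1 - 0.688312 = 0.311688
alpha = 1.333333 * 0.311688
= 0.4156


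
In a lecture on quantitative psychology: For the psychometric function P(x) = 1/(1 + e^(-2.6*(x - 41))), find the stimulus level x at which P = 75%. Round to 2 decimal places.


At P = 0.75: 0.75 = 1/(1 + e^(-k*(x-x0)))
Solving: e^(-k*(x-x0)) = 1/3
x = x0 + ln(3)/k
ln(3) = 1.0986
x = 41 + 1.0986/2.6
= 41 + 0.4225
= 41.42


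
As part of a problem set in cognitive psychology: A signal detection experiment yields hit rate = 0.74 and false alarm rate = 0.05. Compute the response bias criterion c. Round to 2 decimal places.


c = -0.5 * (z(HR) + z(FAR))
z(0.74) = 0.6433
z(0.05) = -1.6449
c = -0.5 * (0.6433 + -1.6449)
= -0.5 * -1.0016
= 0.50


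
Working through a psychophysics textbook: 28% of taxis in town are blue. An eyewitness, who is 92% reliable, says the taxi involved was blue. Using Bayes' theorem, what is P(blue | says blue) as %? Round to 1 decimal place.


P(blue | says blue) = P(says blue | blue)*P(blue) / [P(says blue | blue)*P(blue) + P(says blue | not blue)*P(not blue)]
Numerator = 0.92 * 0.28 = 0.2576
False identification = 0.08 * 0.72 = 0.0576
P = 0.2576 / (0.2576 + 0.0576)
= 0.2576 / 0.3152
As percentage = 81.7


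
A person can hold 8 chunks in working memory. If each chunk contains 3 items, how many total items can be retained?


Total items = chunks * items_per_chunk
= 8 * 3
= 24


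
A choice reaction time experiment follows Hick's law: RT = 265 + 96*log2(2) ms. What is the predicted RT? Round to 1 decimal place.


RT = 265 + 96 * log2(2)
log2(2) = 1.0
RT = 265 + 96 * 1.0
= 265 + 96.0
= 361.0 ms


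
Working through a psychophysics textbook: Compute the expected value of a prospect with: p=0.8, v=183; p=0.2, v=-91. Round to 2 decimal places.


EU = sum(p_i * v_i)
0.8 * 183 = 146.4
0.2 * -91 = -18.2
EU = 146.4 + -18.2
= 128.20


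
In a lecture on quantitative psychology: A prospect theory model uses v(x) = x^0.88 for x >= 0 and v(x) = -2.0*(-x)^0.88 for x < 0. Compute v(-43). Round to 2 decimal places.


Since x = -43 < 0, use v(x) = -lambda*(-x)^alpha
(-x) = 43
43^0.88 = 27.3812
v(-43) = -2.0 * 27.3812
= -54.76


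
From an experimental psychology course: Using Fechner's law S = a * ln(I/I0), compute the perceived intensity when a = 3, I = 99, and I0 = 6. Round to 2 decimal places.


S = 3 * ln(99/6)
I/I0 = 16.5
ln(16.5) = 2.8034
S = 3 * 2.8034
= 8.41


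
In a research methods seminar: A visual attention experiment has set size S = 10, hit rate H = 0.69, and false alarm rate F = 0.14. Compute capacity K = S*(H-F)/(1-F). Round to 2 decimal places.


K = S * (H - F) / (1 - F)
H - F = 0.55
1 - F = 0.86
K = 10 * 0.55 / 0.86
= 6.40


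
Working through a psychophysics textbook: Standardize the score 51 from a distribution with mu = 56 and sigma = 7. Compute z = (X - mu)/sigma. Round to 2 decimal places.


z = (X - mu) / sigma
= (51 - 56) / 7
= -5 / 7
= -0.71


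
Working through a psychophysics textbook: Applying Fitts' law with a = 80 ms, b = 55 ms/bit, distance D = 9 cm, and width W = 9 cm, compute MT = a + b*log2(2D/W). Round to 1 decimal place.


MT = 80 + 55 * log2(2*9/9)
2D/W = 2.0
log2(2.0) = 1.0
MT = 80 + 55 * 1.0
= 135.0 ms


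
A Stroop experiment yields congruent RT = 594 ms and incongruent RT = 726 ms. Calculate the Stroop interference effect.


Stroop effect = RT(incongruent) - RT(congruent)
= 726 - 594
= 132 ms


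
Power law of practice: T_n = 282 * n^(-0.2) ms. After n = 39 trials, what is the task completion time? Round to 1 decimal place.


T_n = 282 * 39^(-0.2)
39^(-0.2) = 0.480604
T_n = 282 * 0.480604
= 135.5 ms


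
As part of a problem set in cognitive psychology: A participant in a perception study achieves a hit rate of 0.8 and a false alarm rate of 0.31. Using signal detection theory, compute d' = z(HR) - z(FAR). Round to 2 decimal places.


d' = z(HR) - z(FAR)
z(0.8) = 0.8416
z(0.31) = -0.4959
d' = 0.8416 - -0.4959
= 1.34


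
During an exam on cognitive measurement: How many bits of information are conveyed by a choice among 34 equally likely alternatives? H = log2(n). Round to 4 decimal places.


H = log2(n)
H = log2(34)
= 5.0875


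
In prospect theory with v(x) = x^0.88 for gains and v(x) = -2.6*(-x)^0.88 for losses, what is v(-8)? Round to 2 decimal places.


Since x = -8 < 0, use v(x) = -lambda*(-x)^alpha
(-x) = 8
8^0.88 = 6.2333
v(-8) = -2.6 * 6.2333
= -16.21


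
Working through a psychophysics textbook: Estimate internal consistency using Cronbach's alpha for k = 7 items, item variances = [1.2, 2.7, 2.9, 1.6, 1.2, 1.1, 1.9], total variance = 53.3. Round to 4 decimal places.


alpha = (k/(k-1)) * (1 - sum(s_i^2)/s_total^2)
sum(item variances) = 12.6
k/(k-1) = 7/6 = 1.166667
1 - 12.6/53.3 = 1 - 0.236398 = 0.763602
alpha = 1.166667 * 0.763602
= 0.8909


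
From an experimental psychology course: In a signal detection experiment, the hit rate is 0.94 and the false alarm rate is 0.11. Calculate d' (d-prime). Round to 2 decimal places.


d' = z(HR) - z(FAR)
z(0.94) = 1.5548
z(0.11) = -1.2265
d' = 1.5548 - -1.2265
= 2.78


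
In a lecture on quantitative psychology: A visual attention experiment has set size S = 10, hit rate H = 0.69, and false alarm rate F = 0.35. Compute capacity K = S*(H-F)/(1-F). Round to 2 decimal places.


K = S * (H - F) / (1 - F)
H - F = 0.34
1 - F = 0.65
K = 10 * 0.34 / 0.65
= 5.23


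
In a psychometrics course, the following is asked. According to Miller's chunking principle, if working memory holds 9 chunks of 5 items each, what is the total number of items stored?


Total items = chunks * items_per_chunk
= 9 * 5
= 45


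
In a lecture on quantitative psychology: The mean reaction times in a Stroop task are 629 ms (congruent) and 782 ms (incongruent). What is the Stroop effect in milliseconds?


Stroop effect = RT(incongruent) - RT(congruent)
= 782 - 629
= 153 ms


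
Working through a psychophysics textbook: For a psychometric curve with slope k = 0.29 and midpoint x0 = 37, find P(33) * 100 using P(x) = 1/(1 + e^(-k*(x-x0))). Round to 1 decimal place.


P(x) = 1/(1 + e^(-0.29*(33 - 37)))
Exponent = -0.29 * -4 = 1.16
e^(1.16) = 3.189933
P = 1/(1 + 3.189933) = 0.238667
Percentage = 23.9


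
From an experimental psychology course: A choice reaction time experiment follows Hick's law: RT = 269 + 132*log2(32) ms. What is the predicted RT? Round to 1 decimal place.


RT = 269 + 132 * log2(32)
log2(32) = 5.0
RT = 269 + 132 * 5.0
= 269 + 660.0
= 929.0 ms


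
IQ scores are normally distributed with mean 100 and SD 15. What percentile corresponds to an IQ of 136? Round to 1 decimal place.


z = (IQ - mean) / SD
z = (136 - 100) / 15 = 2.4
Percentile = Phi(2.4) * 100
Phi(2.4) = 0.991802
= 99.2


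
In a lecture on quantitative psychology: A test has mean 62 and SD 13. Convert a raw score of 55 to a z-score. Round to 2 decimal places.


z = (X - mu) / sigma
= (55 - 62) / 13
= -7 / 13
= -0.54


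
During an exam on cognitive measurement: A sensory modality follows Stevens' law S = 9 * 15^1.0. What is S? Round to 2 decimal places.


S = 9 * 15^1.0
15^1.0 = 15.0
S = 9 * 15.0
= 135.00


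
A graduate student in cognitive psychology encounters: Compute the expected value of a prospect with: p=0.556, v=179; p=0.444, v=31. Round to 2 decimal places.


EU = sum(p_i * v_i)
0.556 * 179 = 99.524
0.444 * 31 = 13.764
EU = 99.524 + 13.764
= 113.29


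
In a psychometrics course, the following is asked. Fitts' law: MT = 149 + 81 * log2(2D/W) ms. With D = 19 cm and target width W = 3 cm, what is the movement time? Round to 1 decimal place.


MT = 149 + 81 * log2(2*19/3)
2D/W = 12.666667
log2(12.666667) = 3.663
MT = 149 + 81 * 3.663
= 445.7 ms


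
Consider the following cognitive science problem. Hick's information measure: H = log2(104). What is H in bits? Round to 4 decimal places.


H = log2(n)
H = log2(104)
= 6.7004


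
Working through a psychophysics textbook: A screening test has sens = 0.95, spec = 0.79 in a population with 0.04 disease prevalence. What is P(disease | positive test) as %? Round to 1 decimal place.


PPV = (sens * prev) / (sens * prev + (1-spec) * (1-prev))
Numerator = 0.95 * 0.04 = 0.038
P(positive and no disease) = (1 - spec) * (1 - prev) = (1 - 0.79) * (1 - 0.04) = 0.2016
Denominator = 0.038 + 0.2016 = 0.2396
PPV = 0.038 / 0.2396 = 0.158598
As percentage = 15.9


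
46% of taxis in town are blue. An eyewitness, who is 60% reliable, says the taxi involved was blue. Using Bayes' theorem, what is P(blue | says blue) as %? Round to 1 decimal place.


P(blue | says blue) = P(says blue | blue)*P(blue) / [P(says blue | blue)*P(blue) + P(says blue | not blue)*P(not blue)]
Numerator = 0.6 * 0.46 = 0.276
False identification = 0.4 * 0.54 = 0.216
P = 0.276 / (0.276 + 0.216)
= 0.276 / 0.492
As percentage = 56.1
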